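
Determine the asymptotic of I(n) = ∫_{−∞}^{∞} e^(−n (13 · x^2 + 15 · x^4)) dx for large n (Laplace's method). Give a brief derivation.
I(n) ~ sqrt(π/(13n))

φ(x) = 13 · x^2 + 15 · x^4 has its unique global minimum at x* = 0 (since φ'(x) = 26x + 60x^3 = 0 only at x = 0 for real x with both coefficients positive, and φ → ∞ as |x| → ∞). At x* = 0, φ(0) = 0 and φ''(0) = 26. Laplace's method then gives
  I(n) ~ sqrt(2π / (n · φ''(0))) · e^(−n φ(0)) = sqrt(2π / (26n)) = sqrt(π/(13n)).
The 15 · x^4 term contributes only at subleading order (an O(1/n) relative correction).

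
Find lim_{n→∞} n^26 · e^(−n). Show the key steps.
lim = 0

Exponentials with base > 1 dominate every fixed polynomial: for any fixed c, n^c / e^n → 0 as n → ∞ (e.g. by the ratio test, or since e^n grows faster than any power of n). Hence n^26 · e^(−n) = n^26 / e^n → 0.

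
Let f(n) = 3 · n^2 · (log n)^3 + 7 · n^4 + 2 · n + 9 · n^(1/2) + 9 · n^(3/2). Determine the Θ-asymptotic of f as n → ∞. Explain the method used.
f(n) ∈ Θ(n^4)

Compare the terms by growth order. For large n, n^a · (log n)^b dominates n^a' · (log n)^b' iff a > a', or (a = a' and b > b'). Ranking the 5 terms shows the dominant one is 7 · n^4. Hence f(n) ∈ Θ(n^4).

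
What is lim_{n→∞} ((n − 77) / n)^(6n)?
lim = e^(−462)

Rewrite as (1 − 77/n)^(6n). By the standard limit (1 + x/n)^n → e^x, we have (1 − 77/n)^n → e^(−77), and raising to the 6th power gives e^(−462).
More precisely, ln[(1 − 77/n)^(6n)] = 6n · ln(1 − 77/n) = 6n · (-77/n + O(1/n^2)) = -462 + O(1/n) → -462.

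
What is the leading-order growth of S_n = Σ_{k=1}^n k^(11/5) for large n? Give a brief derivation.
S_n ~ (5/16) · n^(16/5)

Integral comparison: Σ_{k=1}^n k^(11/5) = ∫_0^n x^(11/5) dx + O(n^(11/5)). The integral is n^(1 + 11/5) / (1 + 11/5) = n^((11+5)/5) / ((11+5)/5) = (5/16) · n^(16/5).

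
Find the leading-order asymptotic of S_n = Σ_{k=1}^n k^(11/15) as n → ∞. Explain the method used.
S_n ~ (15/26) · n^(26/15)

Integral comparison: Σ_{k=1}^n k^(11/15) = ∫_0^n x^(11/15) dx + O(n^(11/15)). The integral is n^(1 + 11/15) / (1 + 11/15) = n^((11+15)/15) / ((11+15)/15) = (15/26) · n^(26/15).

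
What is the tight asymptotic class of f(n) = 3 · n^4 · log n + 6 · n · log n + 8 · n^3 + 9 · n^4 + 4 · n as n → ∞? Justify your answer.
f(n) ∈ Θ(n^4 · log n)

Compare the terms by growth order. For large n, n^a · (log n)^b dominates n^a' · (log n)^b' iff a > a', or (a = a' and b > b'). Ranking the 5 terms shows the dominant one is 3 · n^4 · log n. Hence f(n) ∈ Θ(n^4 · log n).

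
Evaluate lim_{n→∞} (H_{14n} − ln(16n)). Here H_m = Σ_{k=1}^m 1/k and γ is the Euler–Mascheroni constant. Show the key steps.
lim = ln(7/8) + γ

By Euler-Maclaurin, H_m = ln m + γ + O(1/m). So
  H_{14n} − ln(16n) = ln(14n) + γ − ln(16n) + O(1/n)
                       = ln(14/16) + γ + O(1/n).
Hence the limit is ln(14/16) + γ (= ln(7/8)).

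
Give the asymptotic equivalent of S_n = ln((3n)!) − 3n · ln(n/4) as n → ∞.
S_n ~ 3n · (ln 12 − 1) + O(ln n)

Stirling: ln((3n)!) = 3n ln(3n) − 3n + O(ln n).
  S_n = 3n ln(3n) − 3n − 3n ln(n/4) + O(ln n)
      = 3n ln(3n) − 3n ln n + 3n ln 4 − 3n + O(ln n)
      = 3n ln 3 + 3n ln 4 − 3n + O(ln n)
      = 3n (ln 12 − 1) + O(ln n).
Numerically ln(12) − 1 ≈ 1.4849.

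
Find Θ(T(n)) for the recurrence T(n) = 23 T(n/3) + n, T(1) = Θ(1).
T(n) = Θ(n^(log_3 23))

Master theorem: compare f(n) = n to n^(log_3 23) where log_3 23 ≈ 2.854. Since 1 < log_3 23, we have f(n) = O(n^(log_3 23 − ε)) for some ε > 0 — Case 1. Hence T(n) = Θ(n^(log_3 23)).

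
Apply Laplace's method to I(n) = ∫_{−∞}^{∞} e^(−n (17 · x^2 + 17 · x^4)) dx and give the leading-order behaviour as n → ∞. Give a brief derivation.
I(n) ~ sqrt(π/(17n))

φ(x) = 17 · x^2 + 17 · x^4 has its unique global minimum at x* = 0 (since φ'(x) = 34x + 68x^3 = 0 only at x = 0 for real x with both coefficients positive, and φ → ∞ as |x| → ∞). At x* = 0, φ(0) = 0 and φ''(0) = 34. Laplace's method then gives
  I(n) ~ sqrt(2π / (n · φ''(0))) · e^(−n φ(0)) = sqrt(2π / (34n)) = sqrt(π/(17n)).
The 17 · x^4 term contributes only at subleading order (an O(1/n) relative correction).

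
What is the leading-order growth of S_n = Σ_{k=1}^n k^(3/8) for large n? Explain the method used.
S_n ~ (8/11) · n^(11/8)

Integral comparison: Σ_{k=1}^n k^(3/8) = ∫_0^n x^(3/8) dx + O(n^(3/8)). The integral is n^(1 + 3/8) / (1 + 3/8) = n^((3+8)/8) / ((3+8)/8) = (8/11) · n^(11/8).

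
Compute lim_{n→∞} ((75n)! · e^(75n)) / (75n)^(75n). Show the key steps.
lim = ∞

Stirling: (75n)! ~ sqrt(2π·75n) · (75n/e)^(75n). Hence
  (75n)! · e^(75n) / (75n)^(75n) ~ sqrt(2π·75n) = sqrt(2π·75) · sqrt(n) → ∞.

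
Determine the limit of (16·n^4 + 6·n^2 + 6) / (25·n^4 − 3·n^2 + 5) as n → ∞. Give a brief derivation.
lim = 16/25

For large n the leading n^4 terms dominate both numerator and denominator. Dividing top and bottom by n^4, every other term tends to 0, leaving 16/25.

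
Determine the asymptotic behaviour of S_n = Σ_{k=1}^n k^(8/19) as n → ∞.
S_n ~ (19/27) · n^(27/19)

Integral comparison: Σ_{k=1}^n k^(8/19) = ∫_0^n x^(8/19) dx + O(n^(8/19)). The integral is n^(1 + 8/19) / (1 + 8/19) = n^((8+19)/19) / ((8+19)/19) = (19/27) · n^(27/19).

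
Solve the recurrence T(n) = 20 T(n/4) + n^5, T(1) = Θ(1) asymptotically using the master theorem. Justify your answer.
T(n) = Θ(n^5)

log_4 20 ≈ 2.161. f(n) = n^5 dominates n^(log_4 20) since 5 > 2.161, and the regularity condition a·f(n/b) = 20·(n/4)^5 = (20/1024)·n^5 ≤ c·f(n) holds with c = 20/1024 ≈ 0.0195 < 1. So this is Case 3: T(n) = Θ(f(n)) = Θ(n^5).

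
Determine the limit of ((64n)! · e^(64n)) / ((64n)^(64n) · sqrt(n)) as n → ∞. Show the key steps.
lim = sqrt(2π·64)

Stirling: (64n)! ~ sqrt(2π·64n) · (64n/e)^(64n). Hence
  (64n)! · e^(64n) / (64n)^(64n) ~ sqrt(2π·64n).
Dividing by sqrt(n): sqrt(2π·64n) / sqrt(n) = sqrt(2π·64) · n^((1−1)/2), so the limit is sqrt(2π·64).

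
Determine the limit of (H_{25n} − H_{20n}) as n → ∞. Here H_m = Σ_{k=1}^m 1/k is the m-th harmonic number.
lim = ln(25/20) = ln(5/4)

Euler-Maclaurin gives H_m = ln m + γ + 1/(2m) + O(1/m^2). The γ and O(1/m) terms cancel in the difference:
  H_{25n} − H_{20n} = ln(25n) − ln(20n) + O(1/n) = ln(25/20) + O(1/n).
Hence the limit is ln(25/20) = ln(5/4).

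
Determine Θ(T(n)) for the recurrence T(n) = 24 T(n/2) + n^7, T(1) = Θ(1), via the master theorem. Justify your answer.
T(n) = Θ(n^7)

log_2 24 ≈ 4.585. f(n) = n^7 dominates n^(log_2 24) since 7 > 4.585, and the regularity condition a·f(n/b) = 24·(n/2)^7 = (24/128)·n^7 ≤ c·f(n) holds with c = 24/128 ≈ 0.188 < 1. So this is Case 3: T(n) = Θ(f(n)) = Θ(n^7).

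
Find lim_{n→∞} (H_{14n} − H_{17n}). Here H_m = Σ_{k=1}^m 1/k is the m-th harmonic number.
lim = ln(14/17)

Euler-Maclaurin gives H_m = ln m + γ + 1/(2m) + O(1/m^2). The γ and O(1/m) terms cancel in the difference:
  H_{14n} − H_{17n} = ln(14n) − ln(17n) + O(1/n) = ln(14/17) + O(1/n).
Hence the limit is ln(14/17).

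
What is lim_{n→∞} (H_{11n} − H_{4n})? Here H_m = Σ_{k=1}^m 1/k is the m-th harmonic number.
lim = ln(11/4)

Euler-Maclaurin gives H_m = ln m + γ + 1/(2m) + O(1/m^2). The γ and O(1/m) terms cancel in the difference:
  H_{11n} − H_{4n} = ln(11n) − ln(4n) + O(1/n) = ln(11/4) + O(1/n).
Hence the limit is ln(11/4).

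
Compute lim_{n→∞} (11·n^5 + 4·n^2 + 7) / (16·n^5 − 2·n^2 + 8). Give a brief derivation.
lim = 11/16

For large n the leading n^5 terms dominate both numerator and denominator. Dividing top and bottom by n^5, every other term tends to 0, leaving 11/16.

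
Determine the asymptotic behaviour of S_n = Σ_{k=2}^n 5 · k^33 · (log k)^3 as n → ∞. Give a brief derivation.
S_n ~ 5 · n^34 · (log n)^3 / 34

By integral comparison, S_n = ∫_1^n 5 · x^33 · (log x)^3 dx + O(n^33 · (log n)^3). For the integral, the leading term of ∫_1^n x^33 (log x)^3 dx is n^34/34 · (log n)^3 (by repeated integration by parts; each step lowers the log-exponent and produces a relatively O(1/log n) correction). Hence S_n ~ 5 · n^34 · (log n)^3 / 34.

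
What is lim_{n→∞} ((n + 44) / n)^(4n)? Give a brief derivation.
lim = e^176

Rewrite as (1 + 44/n)^(4n). By the standard limit (1 + x/n)^n → e^x, we have (1 + 44/n)^n → e^44, and raising to the 4th power gives e^176.
More precisely, ln[(1 + 44/n)^(4n)] = 4n · ln(1 + 44/n) = 4n · (44/n + O(1/n^2)) = 176 + O(1/n) → 176.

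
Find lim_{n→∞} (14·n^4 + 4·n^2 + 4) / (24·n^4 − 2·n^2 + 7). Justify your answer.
lim = 14/24 = 7/12

For large n the leading n^4 terms dominate both numerator and denominator. Dividing top and bottom by n^4, every other term tends to 0, leaving 14/24 = 7/12.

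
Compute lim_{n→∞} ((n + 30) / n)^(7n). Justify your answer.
lim = e^210

Rewrite as (1 + 30/n)^(7n). By the standard limit (1 + x/n)^n → e^x, we have (1 + 30/n)^n → e^30, and raising to the 7th power gives e^210.
More precisely, ln[(1 + 30/n)^(7n)] = 7n · ln(1 + 30/n) = 7n · (30/n + O(1/n^2)) = 210 + O(1/n) → 210.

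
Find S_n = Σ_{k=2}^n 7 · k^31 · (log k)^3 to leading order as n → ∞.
S_n ~ 7 · n^32 · (log n)^3 / 32

By integral comparison, S_n = ∫_1^n 7 · x^31 · (log x)^3 dx + O(n^31 · (log n)^3). For the integral, the leading term of ∫_1^n x^31 (log x)^3 dx is n^32/32 · (log n)^3 (by repeated integration by parts; each step lowers the log-exponent and produces a relatively O(1/log n) correction). Hence S_n ~ 7 · n^32 · (log n)^3 / 32.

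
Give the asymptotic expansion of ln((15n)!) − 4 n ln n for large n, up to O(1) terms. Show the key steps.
ln((15n)!) − 4 n ln n = 11 n ln n + 15(ln 15 − 1) n + (1/2) ln(2π·15n) + O(1/n)

Stirling: ln((15n)!) = 15n ln(15n) − 15n + (1/2) ln(2π·15n) + O(1/n).
Expand 15n ln(15n) = 15n (ln n + ln 15) = 15n ln n + 15n ln 15.
Subtract 4n ln n: leading term is (15 − 4) n ln n = 11 n ln n. The next term is 15n ln 15 − 15n = 15(ln 15 − 1) n. Then the (1/2) ln(2π·15n) correction.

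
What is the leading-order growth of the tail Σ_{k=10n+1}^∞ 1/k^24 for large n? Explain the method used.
Σ_{k>10n} 1/k^24 ~ 1/(23 · (10n)^23)

Compare to the integral: ∫_{10n}^∞ x^(−24) dx = [−x^(−23)/23]_{10n}^∞ = 1/((24−1)·(10n)^23). Euler-Maclaurin then gives
  Σ_{k>10n} 1/k^24 = ∫_{10n}^∞ dx/x^24 − 1/(2·(10n)^24) + O(1/(10n)^25).
(Equivalently this is ζ(24) − Σ_{k≤10n} 1/k^24.)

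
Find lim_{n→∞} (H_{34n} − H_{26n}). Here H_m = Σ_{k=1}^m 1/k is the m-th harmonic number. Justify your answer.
lim = ln(34/26) = ln(17/13)

Euler-Maclaurin gives H_m = ln m + γ + 1/(2m) + O(1/m^2). The γ and O(1/m) terms cancel in the difference:
  H_{34n} − H_{26n} = ln(34n) − ln(26n) + O(1/n) = ln(34/26) + O(1/n).
Hence the limit is ln(34/26) = ln(17/13).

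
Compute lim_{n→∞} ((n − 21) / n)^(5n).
lim = e^(−105)

Rewrite as (1 − 21/n)^(5n). By the standard limit (1 + x/n)^n → e^x, we have (1 − 21/n)^n → e^(−21), and raising to the 5th power gives e^(−105).
More precisely, ln[(1 − 21/n)^(5n)] = 5n · ln(1 − 21/n) = 5n · (-21/n + O(1/n^2)) = -105 + O(1/n) → -105.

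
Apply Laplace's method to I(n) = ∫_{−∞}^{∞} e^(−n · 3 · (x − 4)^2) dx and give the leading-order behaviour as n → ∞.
I(n) = sqrt(π/(3n))

Here φ(x) = 3 · (x − 4)^2 has its unique minimum at x* = 4 with φ(x*) = 0 and φ''(x*) = 6. Laplace's method gives
  I(n) ~ e^(−n φ(x*)) · sqrt(2π / (n · φ''(x*))) = sqrt(2π / (6n)) = sqrt(π/(3n)).
This is exact: substituting u = (x − 4)·sqrt(3n) gives I(n) = (1/sqrt(3n)) ∫_{−∞}^{∞} e^(−u^2) du = sqrt(π/(3n)).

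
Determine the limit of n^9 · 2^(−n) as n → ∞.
lim = 0

Exponentials with base > 1 dominate every fixed polynomial: for any fixed c, n^c / 2^n → 0 as n → ∞ (e.g. by the ratio test, or by writing 2^n = e^(n ln 2) and noting e^(n ln 2) / n^c → ∞). Hence n^9 · 2^(−n) = n^9 / 2^n → 0.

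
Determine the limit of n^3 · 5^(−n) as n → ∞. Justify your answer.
lim = 0

Exponentials with base > 1 dominate every fixed polynomial: for any fixed c, n^c / 5^n → 0 as n → ∞ (e.g. by the ratio test, or by writing 5^n = e^(n ln 5) and noting e^(n ln 5) / n^c → ∞). Hence n^3 · 5^(−n) = n^3 / 5^n → 0.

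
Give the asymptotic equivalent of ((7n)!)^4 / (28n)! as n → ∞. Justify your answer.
((7n)!)^4/(28n)! ~ ((2π·7n)^(3/2) / 2) · 4^(−4·7n)  →  0

Write N = 7n. Stirling: N! ~ sqrt(2π N)(N/e)^N and (4N)! ~ sqrt(2π·4N)·(4N/e)^(4N).
  (N!)^4/(4N)! ~ (2π N)^(4/2) (N/e)^(4N) / [sqrt(2π·4N) (4N/e)^(4N)]
     = (2π N)^(4/2) / sqrt(2π·4N) · (N/(4N))^(4N)
     = (2π N)^((4−1)/2) / 2 · 4^(−4N).
Since 4^4 > 1, the factor 4^(−4N) decays exponentially, so the ratio → 0. Substituting N = 7n gives the stated form.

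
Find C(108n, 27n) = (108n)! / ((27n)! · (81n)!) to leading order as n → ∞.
C(108n, 27n) ~ (256/27)^(27n) · sqrt(2/(3π·27n))

Write N = 27n. Apply Stirling to each factorial:
  (4N)! ~ sqrt(2π·4N) · (4N/e)^(4N),
  N! ~ sqrt(2π N) · (N/e)^N,
  (3N)! ~ sqrt(2π·3N) · (3N/e)^(3N).
The exponential factors combine to (4N)^(4N) / (N^N · (3N)^(3N)) = 4^(4N)/3^(3N) = (4^4/3^3)^N = (256/27)^N.
The square-root prefactors combine to sqrt(2π·4N) / (sqrt(2π N)·sqrt(2π·3N)) = sqrt(4 / (2π·3·N)) = sqrt(2/(3π·27n)).
Substituting N = 27n: C(108n, 27n) ~ (256/27)^(27n) · sqrt(2/(3π·27n)).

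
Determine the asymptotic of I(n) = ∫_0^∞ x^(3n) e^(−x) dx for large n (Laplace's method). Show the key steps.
I(n) ~ sqrt(2π·3n) · (3n/e)^(3n)

Write the integrand as exp(3n ln x − x) and set f(x) = 3n ln x − x. Then f'(x) = 3n/x − 1 = 0 at x* = 3n, and f''(x*) = −3n/x*^2 = −1/(3n). Laplace's method (interior maximum) gives
  I(n) ~ e^(f(x*)) · sqrt(2π / |f''(x*)|)
        = exp(3n ln(3n) − 3n) · sqrt(2π · 3n)
        = (3n)^(3n) e^(−3n) · sqrt(2π·3n)
        = sqrt(2π·3n) · (3n/e)^(3n).
This matches Γ(3n+1) with Stirling applied to Γ.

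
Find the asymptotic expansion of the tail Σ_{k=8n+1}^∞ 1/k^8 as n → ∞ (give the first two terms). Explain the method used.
Σ_{k>8n} 1/k^8 = 1/(7 · (8n)^7) − 1/(2 · (8n)^8) + O(1/(8n)^9)

Compare to the integral: ∫_{8n}^∞ x^(−8) dx = [−x^(−7)/7]_{8n}^∞ = 1/((8−1)·(8n)^7). The Euler-Maclaurin correction adds −f(8n)/2 = −1/(2·(8n)^8). Euler-Maclaurin then gives
  Σ_{k>8n} 1/k^8 = ∫_{8n}^∞ dx/x^8 − 1/(2·(8n)^8) + O(1/(8n)^9).
(Equivalently this is ζ(8) − Σ_{k≤8n} 1/k^8.)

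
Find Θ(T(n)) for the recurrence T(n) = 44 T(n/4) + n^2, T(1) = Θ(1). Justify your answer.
T(n) = Θ(n^(log_4 44))

Master theorem: compare f(n) = n^2 to n^(log_4 44) where log_4 44 ≈ 2.730. Since 2 < log_4 44, we have f(n) = O(n^(log_4 44 − ε)) for some ε > 0 — Case 1. Hence T(n) = Θ(n^(log_4 44)).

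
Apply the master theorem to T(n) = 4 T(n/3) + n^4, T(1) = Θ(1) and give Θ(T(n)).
T(n) = Θ(n^4)

log_3 4 ≈ 1.262. f(n) = n^4 dominates n^(log_3 4) since 4 > 1.262, and the regularity condition a·f(n/b) = 4·(n/3)^4 = (4/81)·n^4 ≤ c·f(n) holds with c = 4/81 ≈ 0.0494 < 1. So this is Case 3: T(n) = Θ(f(n)) = Θ(n^4).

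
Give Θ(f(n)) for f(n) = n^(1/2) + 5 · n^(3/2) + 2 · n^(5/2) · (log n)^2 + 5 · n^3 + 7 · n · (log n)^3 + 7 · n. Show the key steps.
f(n) ∈ Θ(n^3)

Compare the terms by growth order. For large n, n^a · (log n)^b dominates n^a' · (log n)^b' iff a > a', or (a = a' and b > b'). Ranking the 6 terms shows the dominant one is 5 · n^3. Hence f(n) ∈ Θ(n^3).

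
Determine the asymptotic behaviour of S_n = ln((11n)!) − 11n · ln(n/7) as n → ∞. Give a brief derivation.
S_n ~ 11n · (ln 77 − 1) + O(ln n)

Stirling: ln((11n)!) = 11n ln(11n) − 11n + O(ln n).
  S_n = 11n ln(11n) − 11n − 11n ln(n/7) + O(ln n)
      = 11n ln(11n) − 11n ln n + 11n ln 7 − 11n + O(ln n)
      = 11n ln 11 + 11n ln 7 − 11n + O(ln n)
      = 11n (ln 77 − 1) + O(ln n).
Numerically ln(77) − 1 ≈ 3.3438.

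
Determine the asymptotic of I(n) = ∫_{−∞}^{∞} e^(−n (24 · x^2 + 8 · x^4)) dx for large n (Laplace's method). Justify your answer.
I(n) ~ sqrt(π/(24n))

φ(x) = 24 · x^2 + 8 · x^4 has its unique global minimum at x* = 0 (since φ'(x) = 48x + 32x^3 = 0 only at x = 0 for real x with both coefficients positive, and φ → ∞ as |x| → ∞). At x* = 0, φ(0) = 0 and φ''(0) = 48. Laplace's method then gives
  I(n) ~ sqrt(2π / (n · φ''(0))) · e^(−n φ(0)) = sqrt(2π / (48n)) = sqrt(π/(24n)).
The 8 · x^4 term contributes only at subleading order (an O(1/n) relative correction).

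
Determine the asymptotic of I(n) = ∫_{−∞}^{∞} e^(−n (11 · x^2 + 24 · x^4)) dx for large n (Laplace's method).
I(n) ~ sqrt(π/(11n))

φ(x) = 11 · x^2 + 24 · x^4 has its unique global minimum at x* = 0 (since φ'(x) = 22x + 96x^3 = 0 only at x = 0 for real x with both coefficients positive, and φ → ∞ as |x| → ∞). At x* = 0, φ(0) = 0 and φ''(0) = 22. Laplace's method then gives
  I(n) ~ sqrt(2π / (n · φ''(0))) · e^(−n φ(0)) = sqrt(2π / (22n)) = sqrt(π/(11n)).
The 24 · x^4 term contributes only at subleading order (an O(1/n) relative correction).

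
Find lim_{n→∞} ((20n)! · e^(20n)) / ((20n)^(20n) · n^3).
lim = 0

Stirling: (20n)! ~ sqrt(2π·20n) · (20n/e)^(20n). Hence
  (20n)! · e^(20n) / (20n)^(20n) ~ sqrt(2π·20n).
Dividing by n^3: sqrt(2π·20n) / n^3 = sqrt(2π·20) · n^((1−6)/2), so the expression behaves like sqrt(2π·20) · n^((1−6)/2) → 0.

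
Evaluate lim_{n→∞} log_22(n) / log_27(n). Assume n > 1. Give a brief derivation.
lim = ln(27) / ln(22) = log_22(27)

Change of base: log_22(n) = ln n / ln 22 and log_27(n) = ln n / ln 27. The ratio is (ln n / ln 22) · (ln 27 / ln n) = ln 27 / ln 22, a constant independent of n. So the limit is ln 27 / ln 22 = log_22(27).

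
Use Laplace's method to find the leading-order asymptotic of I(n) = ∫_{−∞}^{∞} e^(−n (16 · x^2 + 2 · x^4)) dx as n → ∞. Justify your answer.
I(n) ~ sqrt(π/(16n))

φ(x) = 16 · x^2 + 2 · x^4 has its unique global minimum at x* = 0 (since φ'(x) = 32x + 8x^3 = 0 only at x = 0 for real x with both coefficients positive, and φ → ∞ as |x| → ∞). At x* = 0, φ(0) = 0 and φ''(0) = 32. Laplace's method then gives
  I(n) ~ sqrt(2π / (n · φ''(0))) · e^(−n φ(0)) = sqrt(2π / (32n)) = sqrt(π/(16n)).
The 2 · x^4 term contributes only at subleading order (an O(1/n) relative correction).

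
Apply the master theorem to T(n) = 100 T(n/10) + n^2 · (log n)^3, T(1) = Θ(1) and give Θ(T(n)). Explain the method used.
T(n) = Θ(n^2 · (log n)^4)

Here log_10 100 = 2 and f(n) = n^2 · (log n)^3 = Θ(n^(log_10 100) · (log n)^3). This is the extended Case 2 of the master theorem (f matches the critical exponent up to log factors), giving T(n) = Θ(n^(log_10 100) · (log n)^(3+1)) = Θ(n^2 · (log n)^4).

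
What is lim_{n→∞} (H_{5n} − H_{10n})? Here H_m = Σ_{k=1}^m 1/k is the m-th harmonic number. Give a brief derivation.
lim = ln(5/10) = −ln 2

Euler-Maclaurin gives H_m = ln m + γ + 1/(2m) + O(1/m^2). The γ and O(1/m) terms cancel in the difference:
  H_{5n} − H_{10n} = ln(5n) − ln(10n) + O(1/n) = ln(5/10) + O(1/n).
Hence the limit is ln(5/10) = −ln 2.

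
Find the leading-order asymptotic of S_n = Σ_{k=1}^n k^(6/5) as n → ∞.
S_n ~ (5/11) · n^(11/5)

Integral comparison: Σ_{k=1}^n k^(6/5) = ∫_0^n x^(6/5) dx + O(n^(6/5)). The integral is n^(1 + 6/5) / (1 + 6/5) = n^((6+5)/5) / ((6+5)/5) = (5/11) · n^(11/5).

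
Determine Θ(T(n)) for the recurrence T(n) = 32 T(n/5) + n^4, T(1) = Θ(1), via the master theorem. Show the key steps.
T(n) = Θ(n^4)

log_5 32 ≈ 2.153. f(n) = n^4 dominates n^(log_5 32) since 4 > 2.153, and the regularity condition a·f(n/b) = 32·(n/5)^4 = (32/625)·n^4 ≤ c·f(n) holds with c = 32/625 ≈ 0.0512 < 1. So this is Case 3: T(n) = Θ(f(n)) = Θ(n^4).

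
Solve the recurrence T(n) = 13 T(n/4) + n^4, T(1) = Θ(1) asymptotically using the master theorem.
T(n) = Θ(n^4)

log_4 13 ≈ 1.850. f(n) = n^4 dominates n^(log_4 13) since 4 > 1.850, and the regularity condition a·f(n/b) = 13·(n/4)^4 = (13/256)·n^4 ≤ c·f(n) holds with c = 13/256 ≈ 0.0508 < 1. So this is Case 3: T(n) = Θ(f(n)) = Θ(n^4).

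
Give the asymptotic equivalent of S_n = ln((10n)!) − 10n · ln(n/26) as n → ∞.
S_n ~ 10n · (ln 260 − 1) + O(ln n)

Stirling: ln((10n)!) = 10n ln(10n) − 10n + O(ln n).
  S_n = 10n ln(10n) − 10n − 10n ln(n/26) + O(ln n)
      = 10n ln(10n) − 10n ln n + 10n ln 26 − 10n + O(ln n)
      = 10n ln 10 + 10n ln 26 − 10n + O(ln n)
      = 10n (ln 260 − 1) + O(ln n).
Numerically ln(260) − 1 ≈ 4.5607.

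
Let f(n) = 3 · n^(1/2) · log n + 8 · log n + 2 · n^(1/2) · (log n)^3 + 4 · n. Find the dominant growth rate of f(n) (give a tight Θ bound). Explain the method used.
f(n) ∈ Θ(n)

Compare the terms by growth order. For large n, n^a · (log n)^b dominates n^a' · (log n)^b' iff a > a', or (a = a' and b > b'). Ranking the 4 terms shows the dominant one is 4 · n. Hence f(n) ∈ Θ(n).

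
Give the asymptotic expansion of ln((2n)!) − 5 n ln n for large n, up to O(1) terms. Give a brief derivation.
ln((2n)!) − 5 n ln n = −3 n ln n + 2(ln 2 − 1) n + (1/2) ln(2π·2n) + O(1/n)

Stirling: ln((2n)!) = 2n ln(2n) − 2n + (1/2) ln(2π·2n) + O(1/n).
Expand 2n ln(2n) = 2n (ln n + ln 2) = 2n ln n + 2n ln 2.
Subtract 5n ln n: leading term is (2 − 5) n ln n = −3 n ln n. The next term is 2n ln 2 − 2n = 2(ln 2 − 1) n. Then the (1/2) ln(2π·2n) correction.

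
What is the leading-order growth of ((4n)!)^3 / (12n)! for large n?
((4n)!)^3/(12n)! ~ ((2π·4n)^(2/2) / sqrt(3)) · 3^(−3·4n)  →  0

Write N = 4n. Stirling: N! ~ sqrt(2π N)(N/e)^N and (3N)! ~ sqrt(2π·3N)·(3N/e)^(3N).
  (N!)^3/(3N)! ~ (2π N)^(3/2) (N/e)^(3N) / [sqrt(2π·3N) (3N/e)^(3N)]
     = (2π N)^(3/2) / sqrt(2π·3N) · (N/(3N))^(3N)
     = (2π N)^((3−1)/2) / sqrt(3) · 3^(−3N).
Since 3^3 > 1, the factor 3^(−3N) decays exponentially, so the ratio → 0. Substituting N = 4n gives the stated form.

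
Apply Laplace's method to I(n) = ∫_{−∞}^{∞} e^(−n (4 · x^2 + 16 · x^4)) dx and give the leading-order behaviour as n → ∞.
I(n) ~ sqrt(π/(4n))

φ(x) = 4 · x^2 + 16 · x^4 has its unique global minimum at x* = 0 (since φ'(x) = 8x + 64x^3 = 0 only at x = 0 for real x with both coefficients positive, and φ → ∞ as |x| → ∞). At x* = 0, φ(0) = 0 and φ''(0) = 8. Laplace's method then gives
  I(n) ~ sqrt(2π / (n · φ''(0))) · e^(−n φ(0)) = sqrt(2π / (8n)) = sqrt(π/(4n)).
The 16 · x^4 term contributes only at subleading order (an O(1/n) relative correction).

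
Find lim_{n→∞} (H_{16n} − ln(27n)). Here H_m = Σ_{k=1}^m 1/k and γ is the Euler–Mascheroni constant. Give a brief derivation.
lim = ln(16/27) + γ

By Euler-Maclaurin, H_m = ln m + γ + O(1/m). So
  H_{16n} − ln(27n) = ln(16n) + γ − ln(27n) + O(1/n)
                       = ln(16/27) + γ + O(1/n).
Hence the limit is ln(16/27) + γ.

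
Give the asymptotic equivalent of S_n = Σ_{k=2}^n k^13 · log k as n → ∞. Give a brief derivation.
S_n ~ n^14 log n / 14 − n^14 / 196

By integral comparison, S_n = ∫_1^n x^13 · log x dx + O(n^13 · log n). For the integral, ∫ x^13 log x dx = n^14 log n / 14 − n^14/196 (integration by parts). Hence S_n ~ n^14 log n / 14 − n^14 / 196.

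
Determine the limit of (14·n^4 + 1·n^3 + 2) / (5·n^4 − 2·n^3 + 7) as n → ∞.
lim = 14/5

For large n the leading n^4 terms dominate both numerator and denominator. Dividing top and bottom by n^4, every other term tends to 0, leaving 14/5.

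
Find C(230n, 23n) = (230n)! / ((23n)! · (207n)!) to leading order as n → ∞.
C(230n, 23n) ~ (10000000000/387420489)^(23n) · sqrt(5/(9π·23n))

Write N = 23n. Apply Stirling to each factorial:
  (10N)! ~ sqrt(2π·10N) · (10N/e)^(10N),
  N! ~ sqrt(2π N) · (N/e)^N,
  (9N)! ~ sqrt(2π·9N) · (9N/e)^(9N).
The exponential factors combine to (10N)^(10N) / (N^N · (9N)^(9N)) = 10^(10N)/9^(9N) = (10^10/9^9)^N = (10000000000/387420489)^N.
The square-root prefactors combine to sqrt(2π·10N) / (sqrt(2π N)·sqrt(2π·9N)) = sqrt(10 / (2π·9·N)) = sqrt(5/(9π·23n)).
Substituting N = 23n: C(230n, 23n) ~ (10000000000/387420489)^(23n) · sqrt(5/(9π·23n)).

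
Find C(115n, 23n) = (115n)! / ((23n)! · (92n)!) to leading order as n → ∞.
C(115n, 23n) ~ (3125/256)^(23n) · sqrt(5/(8π·23n))

Write N = 23n. Apply Stirling to each factorial:
  (5N)! ~ sqrt(2π·5N) · (5N/e)^(5N),
  N! ~ sqrt(2π N) · (N/e)^N,
  (4N)! ~ sqrt(2π·4N) · (4N/e)^(4N).
The exponential factors combine to (5N)^(5N) / (N^N · (4N)^(4N)) = 5^(5N)/4^(4N) = (5^5/4^4)^N = (3125/256)^N.
The square-root prefactors combine to sqrt(2π·5N) / (sqrt(2π N)·sqrt(2π·4N)) = sqrt(5 / (2π·4·N)) = sqrt(5/(8π·23n)).
Substituting N = 23n: C(115n, 23n) ~ (3125/256)^(23n) · sqrt(5/(8π·23n)).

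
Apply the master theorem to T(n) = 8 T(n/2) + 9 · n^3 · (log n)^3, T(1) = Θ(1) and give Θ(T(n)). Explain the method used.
T(n) = Θ(n^3 · (log n)^4)

Here log_2 8 = 3 and f(n) = 9 · n^3 · (log n)^3 = Θ(n^(log_2 8) · (log n)^3). This is the extended Case 2 of the master theorem (f matches the critical exponent up to log factors), giving T(n) = Θ(n^(log_2 8) · (log n)^(3+1)) = Θ(n^3 · (log n)^4).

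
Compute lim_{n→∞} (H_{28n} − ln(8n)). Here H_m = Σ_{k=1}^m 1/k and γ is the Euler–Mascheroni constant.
lim = ln(7/2) + γ

By Euler-Maclaurin, H_m = ln m + γ + O(1/m). So
  H_{28n} − ln(8n) = ln(28n) + γ − ln(8n) + O(1/n)
                       = ln(28/8) + γ + O(1/n).
Hence the limit is ln(28/8) + γ (= ln(7/2)).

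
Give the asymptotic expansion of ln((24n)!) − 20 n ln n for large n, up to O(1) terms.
ln((24n)!) − 20 n ln n = 4 n ln n + 24(ln 24 − 1) n + (1/2) ln(2π·24n) + O(1/n)

Stirling: ln((24n)!) = 24n ln(24n) − 24n + (1/2) ln(2π·24n) + O(1/n).
Expand 24n ln(24n) = 24n (ln n + ln 24) = 24n ln n + 24n ln 24.
Subtract 20n ln n: leading term is (24 − 20) n ln n = 4 n ln n. The next term is 24n ln 24 − 24n = 24(ln 24 − 1) n. Then the (1/2) ln(2π·24n) correction.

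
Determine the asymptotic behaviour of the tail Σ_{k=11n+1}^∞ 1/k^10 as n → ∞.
Σ_{k>11n} 1/k^10 ~ 1/(9 · (11n)^9)

Compare to the integral: ∫_{11n}^∞ x^(−10) dx = [−x^(−9)/9]_{11n}^∞ = 1/((10−1)·(11n)^9). Euler-Maclaurin then gives
  Σ_{k>11n} 1/k^10 = ∫_{11n}^∞ dx/x^10 − 1/(2·(11n)^10) + O(1/(11n)^11).
(Equivalently this is ζ(10) − Σ_{k≤11n} 1/k^10.)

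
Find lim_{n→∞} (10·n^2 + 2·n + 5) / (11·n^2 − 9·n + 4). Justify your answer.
lim = 10/11

For large n the leading n^2 terms dominate both numerator and denominator. Dividing top and bottom by n^2, every other term tends to 0, leaving 10/11.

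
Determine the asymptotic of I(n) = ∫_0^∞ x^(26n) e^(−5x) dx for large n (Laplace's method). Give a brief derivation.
I(n) ~ (sqrt(2π·26n) / 5) · (26n/(5e))^(26n)

Write the integrand as exp(26n ln x − 5x) and set f(x) = 26n ln x − 5x. Then f'(x) = 26n/x − 5 = 0 at x* = 26n/5, and f''(x*) = −26n/x*^2 = −5^2/(26n). Laplace's method (interior maximum) gives
  I(n) ~ e^(f(x*)) · sqrt(2π / |f''(x*)|)
        = exp(26n ln(26n/5) − 26n) · sqrt(2π · 26n / 5^2)
        = (26n/5)^(26n) e^(−26n) · sqrt(2π·26n) / 5
        = (sqrt(2π·26n) / 5) · (26n/(5e))^(26n).
This matches Γ(26n+1)/5^(26n+1) with Stirling applied to Γ.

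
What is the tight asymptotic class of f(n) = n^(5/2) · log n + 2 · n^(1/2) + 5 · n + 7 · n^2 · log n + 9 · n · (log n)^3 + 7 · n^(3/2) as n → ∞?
f(n) ∈ Θ(n^(5/2) · log n)

Compare the terms by growth order. For large n, n^a · (log n)^b dominates n^a' · (log n)^b' iff a > a', or (a = a' and b > b'). Ranking the 6 terms shows the dominant one is n^(5/2) · log n. Hence f(n) ∈ Θ(n^(5/2) · log n).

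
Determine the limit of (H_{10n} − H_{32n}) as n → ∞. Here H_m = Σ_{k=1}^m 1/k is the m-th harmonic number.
lim = ln(10/32) = ln(5/16)

Euler-Maclaurin gives H_m = ln m + γ + 1/(2m) + O(1/m^2). The γ and O(1/m) terms cancel in the difference:
  H_{10n} − H_{32n} = ln(10n) − ln(32n) + O(1/n) = ln(10/32) + O(1/n).
Hence the limit is ln(10/32) = ln(5/16).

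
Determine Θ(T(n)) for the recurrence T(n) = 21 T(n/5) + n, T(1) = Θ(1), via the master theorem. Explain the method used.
T(n) = Θ(n^(log_5 21))

Master theorem: compare f(n) = n to n^(log_5 21) where log_5 21 ≈ 1.892. Since 1 < log_5 21, we have f(n) = O(n^(log_5 21 − ε)) for some ε > 0 — Case 1. Hence T(n) = Θ(n^(log_5 21)).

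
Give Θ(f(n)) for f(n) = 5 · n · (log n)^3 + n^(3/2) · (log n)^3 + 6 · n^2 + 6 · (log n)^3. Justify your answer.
f(n) ∈ Θ(n^2)

Compare the terms by growth order. For large n, n^a · (log n)^b dominates n^a' · (log n)^b' iff a > a', or (a = a' and b > b'). Ranking the 4 terms shows the dominant one is 6 · n^2. Hence f(n) ∈ Θ(n^2).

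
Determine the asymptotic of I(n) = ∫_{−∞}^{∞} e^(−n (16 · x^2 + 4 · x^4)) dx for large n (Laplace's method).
I(n) ~ sqrt(π/(16n))

φ(x) = 16 · x^2 + 4 · x^4 has its unique global minimum at x* = 0 (since φ'(x) = 32x + 16x^3 = 0 only at x = 0 for real x with both coefficients positive, and φ → ∞ as |x| → ∞). At x* = 0, φ(0) = 0 and φ''(0) = 32. Laplace's method then gives
  I(n) ~ sqrt(2π / (n · φ''(0))) · e^(−n φ(0)) = sqrt(2π / (32n)) = sqrt(π/(16n)).
The 4 · x^4 term contributes only at subleading order (an O(1/n) relative correction).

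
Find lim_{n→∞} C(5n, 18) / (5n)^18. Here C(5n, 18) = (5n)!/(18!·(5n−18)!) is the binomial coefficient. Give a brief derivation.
lim = 1/18! = 1/6402373705728000

With N = 5n → ∞: C(N, 18) / N^18 = [N(N−1)…(N−17)] / (18! · N^18) = (1/18!) · 1 · (1 − 1/(5n)) · … · (1 − 17/(5n)). Each factor → 1 as N → ∞, so the limit is 1/18! = 1/6402373705728000.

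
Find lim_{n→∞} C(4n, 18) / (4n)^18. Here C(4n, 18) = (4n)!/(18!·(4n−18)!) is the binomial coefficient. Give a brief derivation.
lim = 1/18! = 1/6402373705728000

With N = 4n → ∞: C(N, 18) / N^18 = [N(N−1)…(N−17)] / (18! · N^18) = (1/18!) · 1 · (1 − 1/(4n)) · … · (1 − 17/(4n)). Each factor → 1 as N → ∞, so the limit is 1/18! = 1/6402373705728000.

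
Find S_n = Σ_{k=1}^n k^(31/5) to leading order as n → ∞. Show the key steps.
S_n ~ (5/36) · n^(36/5)

Integral comparison: Σ_{k=1}^n k^(31/5) = ∫_0^n x^(31/5) dx + O(n^(31/5)). The integral is n^(1 + 31/5) / (1 + 31/5) = n^((31+5)/5) / ((31+5)/5) = (5/36) · n^(36/5).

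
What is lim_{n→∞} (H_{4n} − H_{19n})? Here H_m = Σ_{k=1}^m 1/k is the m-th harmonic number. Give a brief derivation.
lim = ln(4/19)

Euler-Maclaurin gives H_m = ln m + γ + 1/(2m) + O(1/m^2). The γ and O(1/m) terms cancel in the difference:
  H_{4n} − H_{19n} = ln(4n) − ln(19n) + O(1/n) = ln(4/19) + O(1/n).
Hence the limit is ln(4/19).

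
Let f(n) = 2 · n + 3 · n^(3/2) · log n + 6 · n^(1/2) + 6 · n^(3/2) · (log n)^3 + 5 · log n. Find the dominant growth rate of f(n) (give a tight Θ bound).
f(n) ∈ Θ(n^(3/2) · (log n)^3)

Compare the terms by growth order. For large n, n^a · (log n)^b dominates n^a' · (log n)^b' iff a > a', or (a = a' and b > b'). Ranking the 5 terms shows the dominant one is 6 · n^(3/2) · (log n)^3. Hence f(n) ∈ Θ(n^(3/2) · (log n)^3).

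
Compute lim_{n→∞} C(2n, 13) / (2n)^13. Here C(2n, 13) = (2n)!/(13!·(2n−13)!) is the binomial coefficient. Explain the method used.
lim = 1/13! = 1/6227020800

With N = 2n → ∞: C(N, 13) / N^13 = [N(N−1)…(N−12)] / (13! · N^13) = (1/13!) · 1 · (1 − 1/(2n)) · … · (1 − 12/(2n)). Each factor → 1 as N → ∞, so the limit is 1/13! = 1/6227020800.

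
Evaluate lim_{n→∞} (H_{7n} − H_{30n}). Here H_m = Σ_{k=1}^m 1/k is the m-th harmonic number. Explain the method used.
lim = ln(7/30)

Euler-Maclaurin gives H_m = ln m + γ + 1/(2m) + O(1/m^2). The γ and O(1/m) terms cancel in the difference:
  H_{7n} − H_{30n} = ln(7n) − ln(30n) + O(1/n) = ln(7/30) + O(1/n).
Hence the limit is ln(7/30).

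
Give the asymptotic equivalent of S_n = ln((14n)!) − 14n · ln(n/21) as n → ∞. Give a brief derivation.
S_n ~ 14n · (ln 294 − 1) + O(ln n)

Stirling: ln((14n)!) = 14n ln(14n) − 14n + O(ln n).
  S_n = 14n ln(14n) − 14n − 14n ln(n/21) + O(ln n)
      = 14n ln(14n) − 14n ln n + 14n ln 21 − 14n + O(ln n)
      = 14n ln 14 + 14n ln 21 − 14n + O(ln n)
      = 14n (ln 294 − 1) + O(ln n).
Numerically ln(294) − 1 ≈ 4.6836.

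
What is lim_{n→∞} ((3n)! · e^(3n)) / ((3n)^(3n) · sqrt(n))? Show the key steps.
lim = sqrt(2π·3)

Stirling: (3n)! ~ sqrt(2π·3n) · (3n/e)^(3n). Hence
  (3n)! · e^(3n) / (3n)^(3n) ~ sqrt(2π·3n).
Dividing by sqrt(n): sqrt(2π·3n) / sqrt(n) = sqrt(2π·3) · n^((1−1)/2), so the limit is sqrt(2π·3).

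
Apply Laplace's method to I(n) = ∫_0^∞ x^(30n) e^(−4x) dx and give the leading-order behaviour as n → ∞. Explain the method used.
I(n) ~ (sqrt(2π·30n) / 4) · (30n/(4e))^(30n)

Write the integrand as exp(30n ln x − 4x) and set f(x) = 30n ln x − 4x. Then f'(x) = 30n/x − 4 = 0 at x* = 30n/4, and f''(x*) = −30n/x*^2 = −4^2/(30n). Laplace's method (interior maximum) gives
  I(n) ~ e^(f(x*)) · sqrt(2π / |f''(x*)|)
        = exp(30n ln(30n/4) − 30n) · sqrt(2π · 30n / 4^2)
        = (30n/4)^(30n) e^(−30n) · sqrt(2π·30n) / 4
        = (sqrt(2π·30n) / 4) · (30n/(4e))^(30n).
This matches Γ(30n+1)/4^(30n+1) with Stirling applied to Γ.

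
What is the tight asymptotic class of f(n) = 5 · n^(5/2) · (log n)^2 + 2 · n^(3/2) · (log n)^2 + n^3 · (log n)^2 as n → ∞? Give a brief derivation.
f(n) ∈ Θ(n^3 · (log n)^2)

Compare the terms by growth order. For large n, n^a · (log n)^b dominates n^a' · (log n)^b' iff a > a', or (a = a' and b > b'). Ranking the 3 terms shows the dominant one is n^3 · (log n)^2. Hence f(n) ∈ Θ(n^3 · (log n)^2).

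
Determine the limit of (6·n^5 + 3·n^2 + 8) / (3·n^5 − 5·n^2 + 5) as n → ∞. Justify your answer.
lim = 6/3 = 2

For large n the leading n^5 terms dominate both numerator and denominator. Dividing top and bottom by n^5, every other term tends to 0, leaving 6/3 = 2.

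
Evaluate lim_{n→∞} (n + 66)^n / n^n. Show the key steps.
lim = e^66

Rewrite as (1 + 66/n)^(n). By the standard limit (1 + x/n)^n → e^x, we have (1 + 66/n)^n → e^66, and raising to the 1st power gives e^66.
More precisely, ln[(1 + 66/n)^(n)] = n · ln(1 + 66/n) = n · (66/n + O(1/n^2)) = 66 + O(1/n) → 66.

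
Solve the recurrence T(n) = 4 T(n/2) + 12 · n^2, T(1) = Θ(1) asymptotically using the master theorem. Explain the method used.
T(n) = Θ(n^2 log n)

log_2 4 = 2, and f(n) = 12 · n^2 = Θ(n^(log_2 4)). This is Case 2 of the master theorem: T(n) = Θ(f(n) · log n) = Θ(n^2 log n).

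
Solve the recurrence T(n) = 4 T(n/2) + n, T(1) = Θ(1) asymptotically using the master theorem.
T(n) = Θ(n^2)

Master theorem: compare f(n) = n to n^(log_2 4) where log_2 4 = 2. Since 1 < log_2 4, we have f(n) = O(n^(log_2 4 − ε)) for some ε > 0 — Case 1. Hence T(n) = Θ(n^(log_2 4)) = Θ(n^2).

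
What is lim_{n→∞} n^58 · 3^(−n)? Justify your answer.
lim = 0

Exponentials with base > 1 dominate every fixed polynomial: for any fixed c, n^c / 3^n → 0 as n → ∞ (e.g. by the ratio test, or by writing 3^n = e^(n ln 3) and noting e^(n ln 3) / n^c → ∞). Hence n^58 · 3^(−n) = n^58 / 3^n → 0.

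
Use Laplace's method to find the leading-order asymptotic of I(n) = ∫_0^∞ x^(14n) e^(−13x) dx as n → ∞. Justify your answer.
I(n) ~ (sqrt(2π·14n) / 13) · (14n/(13e))^(14n)

Write the integrand as exp(14n ln x − 13x) and set f(x) = 14n ln x − 13x. Then f'(x) = 14n/x − 13 = 0 at x* = 14n/13, and f''(x*) = −14n/x*^2 = −13^2/(14n). Laplace's method (interior maximum) gives
  I(n) ~ e^(f(x*)) · sqrt(2π / |f''(x*)|)
        = exp(14n ln(14n/13) − 14n) · sqrt(2π · 14n / 13^2)
        = (14n/13)^(14n) e^(−14n) · sqrt(2π·14n) / 13
        = (sqrt(2π·14n) / 13) · (14n/(13e))^(14n).
This matches Γ(14n+1)/13^(14n+1) with Stirling applied to Γ.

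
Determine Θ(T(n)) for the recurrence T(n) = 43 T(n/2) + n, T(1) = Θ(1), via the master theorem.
T(n) = Θ(n^(log_2 43))

Master theorem: compare f(n) = n to n^(log_2 43) where log_2 43 ≈ 5.426. Since 1 < log_2 43, we have f(n) = O(n^(log_2 43 − ε)) for some ε > 0 — Case 1. Hence T(n) = Θ(n^(log_2 43)).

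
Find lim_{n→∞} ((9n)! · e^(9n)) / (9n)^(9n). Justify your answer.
lim = ∞

Stirling: (9n)! ~ sqrt(2π·9n) · (9n/e)^(9n). Hence
  (9n)! · e^(9n) / (9n)^(9n) ~ sqrt(2π·9n) = sqrt(2π·9) · sqrt(n) → ∞.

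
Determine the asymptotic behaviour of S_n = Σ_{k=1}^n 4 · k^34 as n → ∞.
S_n ~ 4 · n^35 / 35

By integral comparison (Euler-Maclaurin), Σ_{k=1}^n 4 · k^34 = 4 · ∫_0^n x^34 dx + O(n^34) = 4 · n^35/35 + O(n^34). (Equivalently, Faulhaber's formula gives the same leading term.)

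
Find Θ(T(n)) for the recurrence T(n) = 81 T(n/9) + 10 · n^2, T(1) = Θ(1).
T(n) = Θ(n^2 log n)

log_9 81 = 2, and f(n) = 10 · n^2 = Θ(n^(log_9 81)). This is Case 2 of the master theorem: T(n) = Θ(f(n) · log n) = Θ(n^2 log n).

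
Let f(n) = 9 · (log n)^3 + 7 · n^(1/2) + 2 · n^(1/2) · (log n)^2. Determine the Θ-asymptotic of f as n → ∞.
f(n) ∈ Θ(n^(1/2) · (log n)^2)

Compare the terms by growth order. For large n, n^a · (log n)^b dominates n^a' · (log n)^b' iff a > a', or (a = a' and b > b'). Ranking the 3 terms shows the dominant one is 2 · n^(1/2) · (log n)^2. Hence f(n) ∈ Θ(n^(1/2) · (log n)^2).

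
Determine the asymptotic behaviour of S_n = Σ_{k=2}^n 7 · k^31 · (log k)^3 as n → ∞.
S_n ~ 7 · n^32 · (log n)^3 / 32

By integral comparison, S_n = ∫_1^n 7 · x^31 · (log x)^3 dx + O(n^31 · (log n)^3). For the integral, the leading term of ∫_1^n x^31 (log x)^3 dx is n^32/32 · (log n)^3 (by repeated integration by parts; each step lowers the log-exponent and produces a relatively O(1/log n) correction). Hence S_n ~ 7 · n^32 · (log n)^3 / 32.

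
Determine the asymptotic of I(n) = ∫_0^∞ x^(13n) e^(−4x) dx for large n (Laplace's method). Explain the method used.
I(n) ~ (sqrt(2π·13n) / 4) · (13n/(4e))^(13n)

Write the integrand as exp(13n ln x − 4x) and set f(x) = 13n ln x − 4x. Then f'(x) = 13n/x − 4 = 0 at x* = 13n/4, and f''(x*) = −13n/x*^2 = −4^2/(13n). Laplace's method (interior maximum) gives
  I(n) ~ e^(f(x*)) · sqrt(2π / |f''(x*)|)
        = exp(13n ln(13n/4) − 13n) · sqrt(2π · 13n / 4^2)
        = (13n/4)^(13n) e^(−13n) · sqrt(2π·13n) / 4
        = (sqrt(2π·13n) / 4) · (13n/(4e))^(13n).
This matches Γ(13n+1)/4^(13n+1) with Stirling applied to Γ.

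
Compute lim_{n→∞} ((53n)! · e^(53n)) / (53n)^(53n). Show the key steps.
lim = ∞

Stirling: (53n)! ~ sqrt(2π·53n) · (53n/e)^(53n). Hence
  (53n)! · e^(53n) / (53n)^(53n) ~ sqrt(2π·53n) = sqrt(2π·53) · sqrt(n) → ∞.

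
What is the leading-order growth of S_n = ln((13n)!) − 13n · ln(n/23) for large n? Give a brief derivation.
S_n ~ 13n · (ln 299 − 1) + O(ln n)

Stirling: ln((13n)!) = 13n ln(13n) − 13n + O(ln n).
  S_n = 13n ln(13n) − 13n − 13n ln(n/23) + O(ln n)
      = 13n ln(13n) − 13n ln n + 13n ln 23 − 13n + O(ln n)
      = 13n ln 13 + 13n ln 23 − 13n + O(ln n)
      = 13n (ln 299 − 1) + O(ln n).
Numerically ln(299) − 1 ≈ 4.7004.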